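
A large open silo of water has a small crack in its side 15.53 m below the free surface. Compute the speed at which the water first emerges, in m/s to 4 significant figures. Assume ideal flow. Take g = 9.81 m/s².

v ≈ 17.46 m/s

The surface is effectively still and both ends are open, so ½v² = gh and v = √(2·9.81·15.53) = 17.46 m/s.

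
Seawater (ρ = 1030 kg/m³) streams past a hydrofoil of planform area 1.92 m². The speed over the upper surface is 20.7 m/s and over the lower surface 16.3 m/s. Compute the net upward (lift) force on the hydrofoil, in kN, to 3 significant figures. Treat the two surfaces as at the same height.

161 kN

From P + ½ρv² = const at equal height, P_low − P_up = ½ρ(v_up² − v_low²).
ΔP = ½·1030·(20.7² − 16.3²) = 83800 Pa.
Lift = ΔP · A = 83800 × 1.92 = 161000 N.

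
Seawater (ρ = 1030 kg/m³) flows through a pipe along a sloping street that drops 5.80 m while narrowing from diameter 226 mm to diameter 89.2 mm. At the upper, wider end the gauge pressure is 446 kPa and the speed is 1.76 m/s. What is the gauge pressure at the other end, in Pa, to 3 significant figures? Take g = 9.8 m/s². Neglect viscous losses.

Mass conservation (A₁v₁ = A₂v₂) gives v₂ = 1.76 × 401/62.5 = 11.3 m/s.
Applying Bernoulli between the two ends and solving for P₂: P₂ = P₁ + ½ρ(v₁² − v₂²) − ρgΔh.
P₂ = 446000 + ½·1030·(1.76² − 11.3²) − 1030·9.8·(−5.80) = 446000 + (-64100) − (-58500) = 440000 Pa.

P₂ = 440000 Pa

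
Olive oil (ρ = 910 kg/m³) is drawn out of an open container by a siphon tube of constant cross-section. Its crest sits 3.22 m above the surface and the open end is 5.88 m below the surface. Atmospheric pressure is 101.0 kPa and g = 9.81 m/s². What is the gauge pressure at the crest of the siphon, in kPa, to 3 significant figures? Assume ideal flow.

-81.2 kPa

The outlet speed comes from Torricelli: v = √(2g·5.88) = 10.7 m/s.
With constant cross-section the crest speed equals v; applying Bernoulli from the surface up to the crest, P_top = P_atm − ½ρv² − ρg·h_top.
P_top = 101000 − ½·910·10.7² − 910·9.81·3.22 = 19800 Pa. So P_gauge = P_top − P_atm = -81200 Pa.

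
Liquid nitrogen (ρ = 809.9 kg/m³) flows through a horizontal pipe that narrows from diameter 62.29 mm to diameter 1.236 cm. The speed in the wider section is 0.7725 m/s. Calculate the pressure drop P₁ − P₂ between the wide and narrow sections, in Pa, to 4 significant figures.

By continuity, v₂ = v₁·A₁/A₂ = 0.7725·(30.47/1.200) = 19.62 m/s.
The pipe is horizontal, so Bernoulli reduces to P₁ + ½ρv₁² = P₂ + ½ρv₂².
P₁ − P₂ = ½·809.9·(19.62² − 0.7725²) = ½·809.9·384.3 = 155600 Pa.

155600 Pa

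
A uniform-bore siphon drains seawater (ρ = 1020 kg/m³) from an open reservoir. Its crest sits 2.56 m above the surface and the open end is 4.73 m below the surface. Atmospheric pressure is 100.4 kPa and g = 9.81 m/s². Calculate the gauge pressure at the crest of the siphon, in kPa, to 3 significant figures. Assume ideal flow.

P_gauge ≈ -72.9 kPa

Bernoulli surface→outlet gives ½v² = g·h_out, so v = √(2·9.81·4.73) = 9.63 m/s.
The bore is uniform, so the speed at the crest is the same v. Bernoulli surface→crest: P_atm = P_top + ½ρv² + ρg·h_top.
P_top = 100400 − ½·1020·9.63² − 1020·9.81·2.56 = 27500 Pa. So P_gauge = P_top − P_atm = -72900 Pa.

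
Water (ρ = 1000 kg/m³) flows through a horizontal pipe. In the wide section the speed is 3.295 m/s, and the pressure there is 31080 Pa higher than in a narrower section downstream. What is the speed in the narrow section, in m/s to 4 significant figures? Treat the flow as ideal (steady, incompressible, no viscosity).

v₂ ≈ 8.545 m/s

Horizontal Bernoulli: P₁ + ½ρv₁² = P₂ + ½ρv₂², so v₂² = v₁² + 2(P₁ − P₂)/ρ.
v₂ = √(3.295² + 2·31080/1000) = √(10.86 + 62.16) = 8.545 m/s.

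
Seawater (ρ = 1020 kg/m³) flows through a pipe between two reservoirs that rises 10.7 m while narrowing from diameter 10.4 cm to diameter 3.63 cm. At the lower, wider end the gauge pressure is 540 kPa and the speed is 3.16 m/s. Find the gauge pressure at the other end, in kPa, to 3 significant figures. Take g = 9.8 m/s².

Continuity gives A₁v₁ = A₂v₂, so v₂ = (84.9 cm²)/(10.3 cm²) × 3.16 m/s = 25.9 m/s.
Energy conservation along the streamline gives P₂ = P₁ − ½ρ(v₂² − v₁²) − ρg(h₂ − h₁).
P₂ = 540000 + ½·1020·(3.16² − 25.9²) − 1020·9.8·(+10.7) = 540000 + (-338000) − (107000) = 95000 Pa.

95.0 kPa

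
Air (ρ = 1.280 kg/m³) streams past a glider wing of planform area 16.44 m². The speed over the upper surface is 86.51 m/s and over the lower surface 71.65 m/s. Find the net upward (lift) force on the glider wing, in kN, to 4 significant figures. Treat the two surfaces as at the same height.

With equal heights on the two surfaces, Bernoulli gives P_lower − P_upper = ½ρ(v_upper² − v_lower²).
ΔP = ½·1.280·(86.51² − 71.65²) = 1504 Pa.
Lift = ΔP · A = 1504 × 16.44 = 24730 N.

F = 24.73 kN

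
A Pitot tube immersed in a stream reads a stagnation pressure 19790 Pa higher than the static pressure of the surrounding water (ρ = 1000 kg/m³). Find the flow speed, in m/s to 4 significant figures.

The dynamic pressure equals the rise in static pressure at the stagnation point: ΔP = ½ρv².
v = √(2ΔP/ρ) = √(2·19790/1000) = 6.291 m/s.

v = 6.291 m/s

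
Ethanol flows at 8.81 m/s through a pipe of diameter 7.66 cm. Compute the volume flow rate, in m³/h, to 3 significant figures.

Q = A·v = 0.00461 m² × 8.81 m/s = 0.0406 m³/s.
Converting: 0.0406 m³/s × 3600 = 146 m³/h.

Q ≈ 146 m³/h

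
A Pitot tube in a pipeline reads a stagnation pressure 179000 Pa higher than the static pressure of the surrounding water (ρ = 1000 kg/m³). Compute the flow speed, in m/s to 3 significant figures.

At the stagnation point the flow is brought to rest, so Bernoulli gives P_stag − P_static = ½ρv².
v = √(2ΔP/ρ) = √(2·179000/1000) = 18.9 m/s.

v ≈ 18.9 m/s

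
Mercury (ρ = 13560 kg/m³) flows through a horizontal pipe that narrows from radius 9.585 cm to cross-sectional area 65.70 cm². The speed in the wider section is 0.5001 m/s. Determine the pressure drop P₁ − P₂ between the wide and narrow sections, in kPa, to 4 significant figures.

By continuity, v₂ = v₁·A₁/A₂ = 0.5001·(288.6/65.70) = 2.197 m/s.
With no height change, Bernoulli's equation is P₁ + ½ρv₁² = P₂ + ½ρv₂².
P₁ − P₂ = ½·13560·(2.197² − 0.5001²) = ½·13560·4.577 = 31030 Pa.

ΔP = 31.03 kPa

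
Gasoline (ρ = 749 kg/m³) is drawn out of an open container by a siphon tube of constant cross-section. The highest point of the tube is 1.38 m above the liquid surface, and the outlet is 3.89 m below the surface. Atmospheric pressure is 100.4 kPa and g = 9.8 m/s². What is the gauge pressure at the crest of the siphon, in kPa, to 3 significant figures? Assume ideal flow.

From the surface to the outlet (both open to atmosphere, surface at rest): v = √(2g·h_out) = √(2·9.8·3.89) = 8.73 m/s.
The bore is uniform, so the speed at the crest is the same v. Bernoulli surface→crest: P_atm = P_top + ½ρv² + ρg·h_top.
P_top = 100400 − ½·749·8.73² − 749·9.8·1.38 = 61700 Pa. So P_gauge = P_top − P_atm = -38700 Pa.

P_gauge ≈ -38.7 kPa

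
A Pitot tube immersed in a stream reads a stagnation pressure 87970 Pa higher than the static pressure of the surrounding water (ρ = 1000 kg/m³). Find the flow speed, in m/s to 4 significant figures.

Bernoulli between the free stream and the stagnation point: ½ρv² = P_stag − P_static.
v = √(2ΔP/ρ) = √(2·87970/1000) = 13.26 m/s.

v ≈ 13.26 m/s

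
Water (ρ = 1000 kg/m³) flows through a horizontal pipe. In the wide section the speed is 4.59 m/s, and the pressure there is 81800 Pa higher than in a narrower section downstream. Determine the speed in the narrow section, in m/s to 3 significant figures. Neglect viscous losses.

13.6 m/s

Horizontal Bernoulli: P₁ + ½ρv₁² = P₂ + ½ρv₂², so v₂² = v₁² + 2(P₁ − P₂)/ρ.
v₂ = √(4.59² + 2·81800/1000) = √(21.1 + 164) = 13.6 m/s.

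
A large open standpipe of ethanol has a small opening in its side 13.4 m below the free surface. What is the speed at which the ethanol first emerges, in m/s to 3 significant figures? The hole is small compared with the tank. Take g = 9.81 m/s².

Torricelli's result v = √(2gh) gives v = √(2·9.81·13.4) = 16.2 m/s.

16.2 m/s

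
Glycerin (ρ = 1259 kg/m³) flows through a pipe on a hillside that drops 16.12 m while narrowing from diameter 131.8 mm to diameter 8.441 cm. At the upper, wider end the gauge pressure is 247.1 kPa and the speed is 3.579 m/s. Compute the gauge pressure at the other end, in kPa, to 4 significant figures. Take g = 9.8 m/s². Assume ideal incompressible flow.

P₂ ≈ 406.1 kPa

Continuity gives A₁v₁ = A₂v₂, so v₂ = (136.4 cm²)/(55.96 cm²) × 3.579 m/s = 8.726 m/s.
Bernoulli: P₁ + ½ρv₁² + ρg h₁ = P₂ + ½ρv₂² + ρg h₂, so P₂ = P₁ + ½ρ(v₁² − v₂²) − ρg(h₂ − h₁).
P₂ = 247100 + ½·1259·(3.579² − 8.726²) − 1259·9.8·(−16.12) = 247100 + (-39870) − (-198900) = 406100 Pa.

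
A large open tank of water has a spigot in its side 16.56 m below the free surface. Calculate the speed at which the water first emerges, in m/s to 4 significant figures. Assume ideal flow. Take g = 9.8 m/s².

v ≈ 18.02 m/s

The surface is effectively still and both ends are open, so ½v² = gh and v = √(2·9.8·16.56) = 18.02 m/s.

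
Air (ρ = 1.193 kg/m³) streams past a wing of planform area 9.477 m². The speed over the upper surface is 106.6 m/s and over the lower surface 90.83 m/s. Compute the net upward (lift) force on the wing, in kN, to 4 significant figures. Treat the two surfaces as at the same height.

F ≈ 17.60 kN

With equal heights on the two surfaces, Bernoulli gives P_lower − P_upper = ½ρ(v_upper² − v_lower²).
ΔP = ½·1.193·(106.6² − 90.83²) = 1857 Pa.
Lift = ΔP · A = 1857 × 9.477 = 17600 N.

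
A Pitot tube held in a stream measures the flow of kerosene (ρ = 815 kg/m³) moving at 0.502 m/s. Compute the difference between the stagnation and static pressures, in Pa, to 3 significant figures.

At the stagnation point the flow is brought to rest, so Bernoulli gives P_stag − P_static = ½ρv².
ΔP = ½·815·0.502² = 103 Pa.

ΔP ≈ 103 Pa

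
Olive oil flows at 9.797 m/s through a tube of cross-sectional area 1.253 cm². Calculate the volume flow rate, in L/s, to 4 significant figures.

Q = A·v = 0.0001253 m² × 9.797 m/s = 0.001228 m³/s.
Converting: 0.001228 m³/s × 1000 = 1.228 L/s.

Q ≈ 1.228 L/s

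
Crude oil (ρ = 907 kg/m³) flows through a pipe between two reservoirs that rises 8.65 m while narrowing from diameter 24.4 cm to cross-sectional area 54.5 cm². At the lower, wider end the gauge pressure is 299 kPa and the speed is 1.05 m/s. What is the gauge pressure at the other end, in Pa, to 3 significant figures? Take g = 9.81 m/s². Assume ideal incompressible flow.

Continuity gives A₁v₁ = A₂v₂, so v₂ = (468 cm²)/(54.5 cm²) × 1.05 m/s = 9.01 m/s.
Energy conservation along the streamline gives P₂ = P₁ − ½ρ(v₂² − v₁²) − ρg(h₂ − h₁).
P₂ = 299000 + ½·907·(1.05² − 9.01²) − 907·9.81·(+8.65) = 299000 + (-36300) − (77000) = 186000 Pa.

P₂ ≈ 186000 Pa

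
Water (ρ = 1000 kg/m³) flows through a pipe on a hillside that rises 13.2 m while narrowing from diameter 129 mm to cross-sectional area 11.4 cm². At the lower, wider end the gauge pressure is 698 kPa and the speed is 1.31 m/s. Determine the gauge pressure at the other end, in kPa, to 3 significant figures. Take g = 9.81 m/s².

The volume flow rate is constant, so v₂ = (A₁/A₂)v₁ = (131/11.4)·1.31 = 15.0 m/s.
Bernoulli: P₁ + ½ρv₁² + ρg h₁ = P₂ + ½ρv₂² + ρg h₂, so P₂ = P₁ + ½ρ(v₁² − v₂²) − ρg(h₂ − h₁).
P₂ = 698000 + ½·1000·(1.31² − 15.0²) − 1000·9.81·(+13.2) = 698000 + (-112000) − (129000) = 457000 Pa.

457 kPa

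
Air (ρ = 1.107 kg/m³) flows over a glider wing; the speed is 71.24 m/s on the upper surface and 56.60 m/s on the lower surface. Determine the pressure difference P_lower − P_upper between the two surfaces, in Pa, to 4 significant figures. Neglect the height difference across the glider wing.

ΔP ≈ 1036 Pa

The pressure is lower where the speed is higher: ΔP = ½ρ(v_up² − v_low²).
ΔP = ½·1.107·(71.24² − 56.60²) = 1036 Pa.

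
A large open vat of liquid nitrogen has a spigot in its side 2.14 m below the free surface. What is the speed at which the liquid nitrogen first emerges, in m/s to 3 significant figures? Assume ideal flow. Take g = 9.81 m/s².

v ≈ 6.48 m/s

The surface is effectively still and both ends are open, so ½v² = gh and v = √(2·9.81·2.14) = 6.48 m/s.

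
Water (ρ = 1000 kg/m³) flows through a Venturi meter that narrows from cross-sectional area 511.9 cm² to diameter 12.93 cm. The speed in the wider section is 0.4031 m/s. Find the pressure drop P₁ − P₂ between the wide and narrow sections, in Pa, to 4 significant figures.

Continuity gives A₁v₁ = A₂v₂, so v₂ = (511.9 cm²)/(131.3 cm²) × 0.4031 m/s = 1.571 m/s.
With no height change, Bernoulli's equation is P₁ + ½ρv₁² = P₂ + ½ρv₂².
P₁ − P₂ = ½·1000·(1.571² − 0.4031²) = ½·1000·2.307 = 1154 Pa.

1154 Pa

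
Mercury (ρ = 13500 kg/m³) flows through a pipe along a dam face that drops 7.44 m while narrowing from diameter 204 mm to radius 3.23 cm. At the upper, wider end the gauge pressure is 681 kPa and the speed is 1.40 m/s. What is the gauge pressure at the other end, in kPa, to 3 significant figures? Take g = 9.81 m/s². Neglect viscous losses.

364 kPa

Mass conservation (A₁v₁ = A₂v₂) gives v₂ = 1.40 × 327/32.8 = 14.0 m/s.
Applying Bernoulli between the two ends and solving for P₂: P₂ = P₁ + ½ρ(v₁² − v₂²) − ρgΔh.
P₂ = 681000 + ½·13500·(1.40² − 14.0²) − 13500·9.81·(−7.44) = 681000 + (-1300000) − (-985000) = 364000 Pa.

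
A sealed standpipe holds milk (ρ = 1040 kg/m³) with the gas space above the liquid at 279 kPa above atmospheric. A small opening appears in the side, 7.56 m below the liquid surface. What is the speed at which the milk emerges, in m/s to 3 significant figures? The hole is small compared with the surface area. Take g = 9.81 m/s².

Take point 1 at the surface (v₁ ≈ 0) and point 2 at the hole (at atmospheric pressure). Bernoulli: P₁ + ρg h = P_atm + ½ρv₂².
With P₁ − P_atm = 279000 Pa, v₂ = √(2gh + 2ΔP/ρ) = √(2·9.81·7.56 + 2·279000/1040) = 26.2 m/s.

v ≈ 26.2 m/s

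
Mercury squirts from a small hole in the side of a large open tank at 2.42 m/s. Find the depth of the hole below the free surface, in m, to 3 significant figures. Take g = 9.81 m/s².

h ≈ 0.298 m

Inverting v = √(2gh) gives h = v² / 2g.
h = 2.42²/(2·9.81) = 5.86/19.62 = 0.298 m.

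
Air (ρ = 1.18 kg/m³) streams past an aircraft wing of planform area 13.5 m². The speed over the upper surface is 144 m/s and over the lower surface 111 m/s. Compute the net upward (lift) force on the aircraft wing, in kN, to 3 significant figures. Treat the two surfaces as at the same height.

F ≈ 67.0 kN

From P + ½ρv² = const at equal height, P_low − P_up = ½ρ(v_up² − v_low²).
ΔP = ½·1.18·(144² − 111²) = 4960 Pa.
Lift = ΔP · A = 4960 × 13.5 = 67000 N.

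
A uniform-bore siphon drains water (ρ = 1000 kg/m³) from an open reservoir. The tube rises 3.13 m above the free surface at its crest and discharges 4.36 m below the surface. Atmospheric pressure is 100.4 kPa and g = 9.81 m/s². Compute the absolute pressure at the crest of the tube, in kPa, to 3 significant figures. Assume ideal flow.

P_top ≈ 26.9 kPa

From the surface to the outlet (both open to atmosphere, surface at rest): v = √(2g·h_out) = √(2·9.81·4.36) = 9.25 m/s.
Continuity keeps v the same throughout the tube; from surface to crest, P_atm + 0 = P_top + ½ρv² + ρg·h_top.
P_top = 100400 − ½·1000·9.25² − 1000·9.81·3.13 = 26900 Pa.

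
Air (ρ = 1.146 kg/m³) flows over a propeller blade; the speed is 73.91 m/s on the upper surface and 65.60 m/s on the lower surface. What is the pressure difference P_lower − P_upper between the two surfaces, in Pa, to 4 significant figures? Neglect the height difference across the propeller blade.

With negligible Δh, P + ½ρv² is constant, so P_low − P_up = ½ρ(v_up² − v_low²).
ΔP = ½·1.146·(73.91² − 65.60²) = 664.3 Pa.

ΔP = 664.3 Pa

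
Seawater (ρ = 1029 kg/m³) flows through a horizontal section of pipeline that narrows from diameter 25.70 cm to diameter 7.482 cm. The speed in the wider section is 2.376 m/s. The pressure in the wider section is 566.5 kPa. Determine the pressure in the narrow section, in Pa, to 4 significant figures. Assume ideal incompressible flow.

By continuity, v₂ = v₁·A₁/A₂ = 2.376·(518.7/43.97) = 28.03 m/s.
Along the horizontal streamline, P + ½ρv² is constant.
P₂ = P₁ − ½ρ(v₂² − v₁²) = 566500 − ½·1029·(28.03² − 2.376²) = 566500 − 401400 = 165100 Pa.

P₂ ≈ 165100 Pa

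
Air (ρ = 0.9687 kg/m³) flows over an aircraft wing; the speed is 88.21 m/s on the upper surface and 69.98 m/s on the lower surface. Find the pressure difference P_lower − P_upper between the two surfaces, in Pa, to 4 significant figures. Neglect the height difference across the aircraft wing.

ΔP ≈ 1397 Pa

The pressure is lower where the speed is higher: ΔP = ½ρ(v_up² − v_low²).
ΔP = ½·0.9687·(88.21² − 69.98²) = 1397 Pa.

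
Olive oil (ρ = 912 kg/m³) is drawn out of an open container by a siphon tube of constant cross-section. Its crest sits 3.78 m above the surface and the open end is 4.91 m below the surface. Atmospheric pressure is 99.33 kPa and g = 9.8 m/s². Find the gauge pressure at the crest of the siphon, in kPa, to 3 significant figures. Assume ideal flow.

Bernoulli surface→outlet gives ½v² = g·h_out, so v = √(2·9.8·4.91) = 9.81 m/s.
With constant cross-section the crest speed equals v; applying Bernoulli from the surface up to the crest, P_top = P_atm − ½ρv² − ρg·h_top.
P_top = 99330 − ½·912·9.81² − 912·9.8·3.78 = 21700 Pa. So P_gauge = P_top − P_atm = -77700 Pa.

-77.7 kPa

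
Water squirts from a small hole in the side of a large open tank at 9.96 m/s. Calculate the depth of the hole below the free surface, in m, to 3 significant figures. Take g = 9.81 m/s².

Torricelli: v = √(2gh), so h = v²/(2g).
h = 9.96²/(2·9.81) = 99.2/19.62 = 5.06 m.

h ≈ 5.06 m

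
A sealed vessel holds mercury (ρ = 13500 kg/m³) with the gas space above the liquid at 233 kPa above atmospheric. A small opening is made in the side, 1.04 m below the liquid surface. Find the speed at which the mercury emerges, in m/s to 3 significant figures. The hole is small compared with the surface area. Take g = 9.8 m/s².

v ≈ 7.41 m/s

Take point 1 at the surface (v₁ ≈ 0) and point 2 at the hole (at atmospheric pressure). Bernoulli: P₁ + ρg h = P_atm + ½ρv₂².
With P₁ − P_atm = 233000 Pa, v₂ = √(2gh + 2ΔP/ρ) = √(2·9.8·1.04 + 2·233000/13500) = 7.41 m/s.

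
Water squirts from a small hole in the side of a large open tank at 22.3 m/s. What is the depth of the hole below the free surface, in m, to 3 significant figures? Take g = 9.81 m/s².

h ≈ 25.3 m

Inverting v = √(2gh) gives h = v² / 2g.
h = 22.3²/(2·9.81) = 497/19.62 = 25.3 m.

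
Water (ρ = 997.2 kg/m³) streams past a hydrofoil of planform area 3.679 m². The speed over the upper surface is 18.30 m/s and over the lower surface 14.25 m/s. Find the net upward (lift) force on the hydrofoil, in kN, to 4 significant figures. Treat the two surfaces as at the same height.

F ≈ 241.8 kN

From P + ½ρv² = const at equal height, P_low − P_up = ½ρ(v_up² − v_low²).
ΔP = ½·997.2·(18.30² − 14.25²) = 65730 Pa.
Lift = ΔP · A = 65730 × 3.679 = 241800 N.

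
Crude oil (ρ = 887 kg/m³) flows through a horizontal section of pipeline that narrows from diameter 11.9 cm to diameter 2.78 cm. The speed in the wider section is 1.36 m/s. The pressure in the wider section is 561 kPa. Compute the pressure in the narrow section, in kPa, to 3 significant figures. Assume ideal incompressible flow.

P₂ ≈ 286 kPa

Mass conservation (A₁v₁ = A₂v₂) gives v₂ = 1.36 × 111/6.07 = 24.9 m/s.
With no height change, Bernoulli's equation is P₁ + ½ρv₁² = P₂ + ½ρv₂².
P₂ = P₁ − ½ρ(v₂² − v₁²) = 561000 − ½·887·(24.9² − 1.36²) = 561000 − 275000 = 286000 Pa.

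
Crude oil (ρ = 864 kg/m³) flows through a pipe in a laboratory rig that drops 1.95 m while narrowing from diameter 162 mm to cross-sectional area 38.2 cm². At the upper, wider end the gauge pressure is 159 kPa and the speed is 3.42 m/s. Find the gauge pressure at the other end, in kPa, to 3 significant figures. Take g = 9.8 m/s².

33.5 kPa

By continuity, v₂ = v₁·A₁/A₂ = 3.42·(206/38.2) = 18.5 m/s.
Energy conservation along the streamline gives P₂ = P₁ − ½ρ(v₂² − v₁²) − ρg(h₂ − h₁).
P₂ = 159000 + ½·864·(3.42² − 18.5²) − 864·9.8·(−1.95) = 159000 + (-142000) − (-16500) = 33500 Pa.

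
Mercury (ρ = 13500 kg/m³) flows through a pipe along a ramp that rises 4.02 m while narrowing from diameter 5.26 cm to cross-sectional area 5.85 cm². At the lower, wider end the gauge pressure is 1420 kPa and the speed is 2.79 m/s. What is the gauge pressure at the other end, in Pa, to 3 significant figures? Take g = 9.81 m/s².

P₂ ≈ 215000 Pa

The volume flow rate is constant, so v₂ = (A₁/A₂)v₁ = (21.7/5.85)·2.79 = 10.4 m/s.
Energy conservation along the streamline gives P₂ = P₁ − ½ρ(v₂² − v₁²) − ρg(h₂ − h₁).
P₂ = 1420000 + ½·13500·(2.79² − 10.4²) − 13500·9.81·(+4.02) = 1420000 + (-672000) − (532000) = 215000 Pa.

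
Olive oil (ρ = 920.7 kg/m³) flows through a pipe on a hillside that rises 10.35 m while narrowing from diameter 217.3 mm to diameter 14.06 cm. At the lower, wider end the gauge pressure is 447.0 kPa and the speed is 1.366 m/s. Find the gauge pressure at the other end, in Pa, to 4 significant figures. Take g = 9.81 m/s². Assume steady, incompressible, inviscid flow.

Continuity gives A₁v₁ = A₂v₂, so v₂ = (370.9 cm²)/(155.3 cm²) × 1.366 m/s = 3.263 m/s.
Applying Bernoulli between the two ends and solving for P₂: P₂ = P₁ + ½ρ(v₁² − v₂²) − ρgΔh.
P₂ = 447000 + ½·920.7·(1.366² − 3.263²) − 920.7·9.81·(+10.35) = 447000 + (-4042) − (93480) = 349500 Pa.

P₂ ≈ 349500 Pa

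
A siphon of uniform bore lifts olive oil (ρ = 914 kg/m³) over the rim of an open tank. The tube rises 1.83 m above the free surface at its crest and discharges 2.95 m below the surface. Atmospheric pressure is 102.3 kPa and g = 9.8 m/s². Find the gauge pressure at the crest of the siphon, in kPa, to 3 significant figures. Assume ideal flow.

P_gauge = -42.8 kPa

From the surface to the outlet (both open to atmosphere, surface at rest): v = √(2g·h_out) = √(2·9.8·2.95) = 7.60 m/s.
Continuity keeps v the same throughout the tube; from surface to crest, P_atm + 0 = P_top + ½ρv² + ρg·h_top.
P_top = 102300 − ½·914·7.60² − 914·9.8·1.83 = 59500 Pa. So P_gauge = P_top − P_atm = -42800 Pa.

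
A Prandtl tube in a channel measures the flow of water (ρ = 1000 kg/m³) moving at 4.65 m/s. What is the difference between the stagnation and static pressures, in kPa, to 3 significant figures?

10.8 kPa

At the stagnation point the flow is brought to rest, so Bernoulli gives P_stag − P_static = ½ρv².
ΔP = ½·1000·4.65² = 10800 Pa.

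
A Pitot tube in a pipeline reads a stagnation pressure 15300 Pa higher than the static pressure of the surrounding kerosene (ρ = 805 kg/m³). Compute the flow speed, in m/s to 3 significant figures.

Bernoulli between the free stream and the stagnation point: ½ρv² = P_stag − P_static.
v = √(2ΔP/ρ) = √(2·15300/805) = 6.17 m/s.

v = 6.17 m/s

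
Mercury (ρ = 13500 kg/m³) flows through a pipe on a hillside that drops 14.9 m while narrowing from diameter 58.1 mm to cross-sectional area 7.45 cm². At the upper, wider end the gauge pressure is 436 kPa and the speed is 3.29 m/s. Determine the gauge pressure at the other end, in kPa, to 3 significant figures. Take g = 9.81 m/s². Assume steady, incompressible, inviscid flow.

1560 kPa

Mass conservation (A₁v₁ = A₂v₂) gives v₂ = 3.29 × 26.5/7.45 = 11.7 m/s.
Energy conservation along the streamline gives P₂ = P₁ − ½ρ(v₂² − v₁²) − ρg(h₂ − h₁).
P₂ = 436000 + ½·13500·(3.29² − 11.7²) − 13500·9.81·(−14.9) = 436000 + (-852000) − (-1970000) = 1560000 Pa.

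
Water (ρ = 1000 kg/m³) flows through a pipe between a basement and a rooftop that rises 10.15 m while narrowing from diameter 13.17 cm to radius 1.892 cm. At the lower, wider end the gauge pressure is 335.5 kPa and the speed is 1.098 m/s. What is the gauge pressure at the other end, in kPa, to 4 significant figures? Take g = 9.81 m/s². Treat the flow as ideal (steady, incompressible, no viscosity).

The volume flow rate is constant, so v₂ = (A₁/A₂)v₁ = (136.2/11.25)·1.098 = 13.30 m/s.
Bernoulli: P₁ + ½ρv₁² + ρg h₁ = P₂ + ½ρv₂² + ρg h₂, so P₂ = P₁ + ½ρ(v₁² − v₂²) − ρg(h₂ − h₁).
P₂ = 335500 + ½·1000·(1.098² − 13.30²) − 1000·9.81·(+10.15) = 335500 + (-87850) − (99570) = 148100 Pa.

P₂ ≈ 148.1 kPa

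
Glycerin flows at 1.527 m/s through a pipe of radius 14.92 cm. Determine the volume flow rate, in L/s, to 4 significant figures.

Q ≈ 106.8 L/s

Q = A·v = 0.06993 m² × 1.527 m/s = 0.1068 m³/s.
Converting: 0.1068 m³/s × 1000 = 106.8 L/s.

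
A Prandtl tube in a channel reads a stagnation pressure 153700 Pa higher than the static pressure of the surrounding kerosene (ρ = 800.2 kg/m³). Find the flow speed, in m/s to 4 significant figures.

The dynamic pressure equals the rise in static pressure at the stagnation point: ΔP = ½ρv².
v = √(2ΔP/ρ) = √(2·153700/800.2) = 19.60 m/s.

v = 19.60 m/s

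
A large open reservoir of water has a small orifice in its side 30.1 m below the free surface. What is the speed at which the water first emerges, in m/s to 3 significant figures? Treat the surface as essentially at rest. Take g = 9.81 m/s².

v ≈ 24.3 m/s

The surface is effectively still and both ends are open, so ½v² = gh and v = √(2·9.81·30.1) = 24.3 m/s.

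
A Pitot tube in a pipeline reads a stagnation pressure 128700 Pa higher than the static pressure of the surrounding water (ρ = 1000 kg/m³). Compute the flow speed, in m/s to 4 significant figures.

v ≈ 16.04 m/s

At the stagnation point the flow is brought to rest, so Bernoulli gives P_stag − P_static = ½ρv².
v = √(2ΔP/ρ) = √(2·128700/1000) = 16.04 m/s.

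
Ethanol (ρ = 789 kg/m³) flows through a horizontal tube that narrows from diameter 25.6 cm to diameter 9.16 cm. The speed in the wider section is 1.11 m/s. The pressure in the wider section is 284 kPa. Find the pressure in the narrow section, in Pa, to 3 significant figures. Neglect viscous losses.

By continuity, v₂ = v₁·A₁/A₂ = 1.11·(515/65.9) = 8.67 m/s.
With no height change, Bernoulli's equation is P₁ + ½ρv₁² = P₂ + ½ρv₂².
P₂ = P₁ − ½ρ(v₂² − v₁²) = 284000 − ½·789·(8.67² − 1.11²) = 284000 − 29200 = 255000 Pa.

P₂ = 255000 Pa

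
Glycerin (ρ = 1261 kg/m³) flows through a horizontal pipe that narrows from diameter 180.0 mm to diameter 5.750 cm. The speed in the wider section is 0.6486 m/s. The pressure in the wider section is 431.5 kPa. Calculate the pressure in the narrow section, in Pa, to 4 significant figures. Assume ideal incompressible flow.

P₂ = 406300 Pa

The volume flow rate is constant, so v₂ = (A₁/A₂)v₁ = (254.5/25.97)·0.6486 = 6.356 m/s.
Bernoulli (h₁ = h₂): P₁ − P₂ = ½ρ(v₂² − v₁²).
P₂ = P₁ − ½ρ(v₂² − v₁²) = 431500 − ½·1261·(6.356² − 0.6486²) = 431500 − 25210 = 406300 Pa.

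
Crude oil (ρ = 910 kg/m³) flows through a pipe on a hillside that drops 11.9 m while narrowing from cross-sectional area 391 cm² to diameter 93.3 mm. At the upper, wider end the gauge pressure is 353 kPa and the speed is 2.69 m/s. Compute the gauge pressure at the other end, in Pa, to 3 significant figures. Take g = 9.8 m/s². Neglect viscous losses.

P₂ ≈ 355000 Pa

Continuity gives A₁v₁ = A₂v₂, so v₂ = (391 cm²)/(68.4 cm²) × 2.69 m/s = 15.4 m/s.
Energy conservation along the streamline gives P₂ = P₁ − ½ρ(v₂² − v₁²) − ρg(h₂ − h₁).
P₂ = 353000 + ½·910·(2.69² − 15.4²) − 910·9.8·(−11.9) = 353000 + (-104000) − (-106000) = 355000 Pa.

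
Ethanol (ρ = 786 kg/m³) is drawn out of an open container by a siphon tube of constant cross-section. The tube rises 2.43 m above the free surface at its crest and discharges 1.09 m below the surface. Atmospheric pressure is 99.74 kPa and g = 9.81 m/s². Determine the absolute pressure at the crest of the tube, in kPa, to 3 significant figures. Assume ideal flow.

Bernoulli surface→outlet gives ½v² = g·h_out, so v = √(2·9.81·1.09) = 4.62 m/s.
Continuity keeps v the same throughout the tube; from surface to crest, P_atm + 0 = P_top + ½ρv² + ρg·h_top.
P_top = 99740 − ½·786·4.62² − 786·9.81·2.43 = 72600 Pa.

P_top ≈ 72.6 kPa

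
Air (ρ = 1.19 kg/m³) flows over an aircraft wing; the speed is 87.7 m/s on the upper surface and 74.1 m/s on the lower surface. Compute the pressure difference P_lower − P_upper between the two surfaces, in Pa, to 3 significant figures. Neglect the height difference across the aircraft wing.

Bernoulli (same height): P_lower − P_upper = ½ρ(v_upper² − v_lower²).
ΔP = ½·1.19·(87.7² − 74.1²) = 1310 Pa.

ΔP ≈ 1310 Pa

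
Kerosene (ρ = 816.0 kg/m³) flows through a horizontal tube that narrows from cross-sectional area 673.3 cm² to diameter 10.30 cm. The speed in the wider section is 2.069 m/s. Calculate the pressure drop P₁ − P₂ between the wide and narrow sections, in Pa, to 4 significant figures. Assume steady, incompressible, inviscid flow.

ΔP ≈ 112300 Pa

By continuity, v₂ = v₁·A₁/A₂ = 2.069·(673.3/83.32) = 16.72 m/s.
With no height change, Bernoulli's equation is P₁ + ½ρv₁² = P₂ + ½ρv₂².
P₁ − P₂ = ½·816.0·(16.72² − 2.069²) = ½·816.0·275.2 = 112300 Pa.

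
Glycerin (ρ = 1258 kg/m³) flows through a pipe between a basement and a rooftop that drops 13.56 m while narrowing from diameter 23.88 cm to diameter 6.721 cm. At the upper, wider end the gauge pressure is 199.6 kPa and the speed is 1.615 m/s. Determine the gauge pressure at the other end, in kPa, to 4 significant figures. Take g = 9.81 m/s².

P₂ ≈ 107.1 kPa

By continuity, v₂ = v₁·A₁/A₂ = 1.615·(447.9/35.48) = 20.39 m/s.
Applying Bernoulli between the two ends and solving for P₂: P₂ = P₁ + ½ρ(v₁² − v₂²) − ρgΔh.
P₂ = 199600 + ½·1258·(1.615² − 20.39²) − 1258·9.81·(−13.56) = 199600 + (-259800) − (-167300) = 107100 Pa.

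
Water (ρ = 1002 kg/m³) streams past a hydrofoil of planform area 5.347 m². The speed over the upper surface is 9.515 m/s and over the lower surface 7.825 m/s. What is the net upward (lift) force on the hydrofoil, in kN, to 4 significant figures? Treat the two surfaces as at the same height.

F ≈ 78.50 kN

From P + ½ρv² = const at equal height, P_low − P_up = ½ρ(v_up² − v_low²).
ΔP = ½·1002·(9.515² − 7.825²) = 14680 Pa.
Lift = ΔP · A = 14680 × 5.347 = 78500 N.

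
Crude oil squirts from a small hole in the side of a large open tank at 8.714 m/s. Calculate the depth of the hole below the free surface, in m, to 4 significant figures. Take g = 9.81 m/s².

3.870 m

Inverting v = √(2gh) gives h = v² / 2g.
h = 8.714²/(2·9.81) = 75.93/19.62 = 3.870 m.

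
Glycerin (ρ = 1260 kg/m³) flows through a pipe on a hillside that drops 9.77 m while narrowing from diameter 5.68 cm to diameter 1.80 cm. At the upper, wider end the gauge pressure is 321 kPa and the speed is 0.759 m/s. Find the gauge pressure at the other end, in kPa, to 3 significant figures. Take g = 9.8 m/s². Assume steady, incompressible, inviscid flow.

Continuity gives A₁v₁ = A₂v₂, so v₂ = (25.3 cm²)/(2.54 cm²) × 0.759 m/s = 7.56 m/s.
Applying Bernoulli between the two ends and solving for P₂: P₂ = P₁ + ½ρ(v₁² − v₂²) − ρgΔh.
P₂ = 321000 + ½·1260·(0.759² − 7.56²) − 1260·9.8·(−9.77) = 321000 + (-35600) − (-121000) = 406000 Pa.

P₂ ≈ 406 kPa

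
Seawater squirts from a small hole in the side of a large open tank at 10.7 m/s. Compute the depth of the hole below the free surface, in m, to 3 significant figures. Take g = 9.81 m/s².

5.84 m

Torricelli: v = √(2gh), so h = v²/(2g).
h = 10.7²/(2·9.81) = 114/19.62 = 5.84 m.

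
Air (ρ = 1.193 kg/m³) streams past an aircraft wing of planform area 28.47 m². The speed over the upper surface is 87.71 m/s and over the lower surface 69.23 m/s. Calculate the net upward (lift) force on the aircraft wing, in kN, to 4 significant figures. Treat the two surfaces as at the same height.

F ≈ 49.25 kN

With equal heights on the two surfaces, Bernoulli gives P_lower − P_upper = ½ρ(v_upper² − v_lower²).
ΔP = ½·1.193·(87.71² − 69.23²) = 1730 Pa.
Lift = ΔP · A = 1730 × 28.47 = 49250 N.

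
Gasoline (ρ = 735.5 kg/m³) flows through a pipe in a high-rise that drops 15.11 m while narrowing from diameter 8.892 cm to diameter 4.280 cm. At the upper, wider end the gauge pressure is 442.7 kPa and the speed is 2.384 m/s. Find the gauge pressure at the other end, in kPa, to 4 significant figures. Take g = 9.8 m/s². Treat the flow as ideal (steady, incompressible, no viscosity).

P₂ = 514.8 kPa

Mass conservation (A₁v₁ = A₂v₂) gives v₂ = 2.384 × 62.10/14.39 = 10.29 m/s.
Applying Bernoulli between the two ends and solving for P₂: P₂ = P₁ + ½ρ(v₁² − v₂²) − ρgΔh.
P₂ = 442700 + ½·735.5·(2.384² − 10.29²) − 735.5·9.8·(−15.11) = 442700 + (-36850) − (-108900) = 514800 Pa.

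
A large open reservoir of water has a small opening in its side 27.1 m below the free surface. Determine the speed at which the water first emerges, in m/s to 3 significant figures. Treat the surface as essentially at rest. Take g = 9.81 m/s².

v = 23.1 m/s

Bernoulli from surface to hole (P equal, v_surface ≈ 0): v = √(2gh) = √(2×9.81×27.1) = 23.1 m/s.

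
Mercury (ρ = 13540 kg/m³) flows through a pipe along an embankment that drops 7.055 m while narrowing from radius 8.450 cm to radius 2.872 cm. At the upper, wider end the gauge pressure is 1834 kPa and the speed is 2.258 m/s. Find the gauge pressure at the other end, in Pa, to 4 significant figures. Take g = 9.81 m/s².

The volume flow rate is constant, so v₂ = (A₁/A₂)v₁ = (224.3/25.91)·2.258 = 19.55 m/s.
Bernoulli: P₁ + ½ρv₁² + ρg h₁ = P₂ + ½ρv₂² + ρg h₂, so P₂ = P₁ + ½ρ(v₁² − v₂²) − ρg(h₂ − h₁).
P₂ = 1834000 + ½·13540·(2.258² − 19.55²) − 13540·9.81·(−7.055) = 1834000 + (-2552000) − (-937100) = 219000 Pa.

P₂ ≈ 219000 Pa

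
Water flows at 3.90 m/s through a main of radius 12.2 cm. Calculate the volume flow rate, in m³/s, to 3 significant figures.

0.182 m³/s

Q = A·v = 0.0468 m² × 3.90 m/s = 0.182 m³/s.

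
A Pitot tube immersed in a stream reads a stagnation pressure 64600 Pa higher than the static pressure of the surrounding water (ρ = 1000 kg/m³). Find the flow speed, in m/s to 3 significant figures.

11.4 m/s

Bernoulli between the free stream and the stagnation point: ½ρv² = P_stag − P_static.
v = √(2ΔP/ρ) = √(2·64600/1000) = 11.4 m/s.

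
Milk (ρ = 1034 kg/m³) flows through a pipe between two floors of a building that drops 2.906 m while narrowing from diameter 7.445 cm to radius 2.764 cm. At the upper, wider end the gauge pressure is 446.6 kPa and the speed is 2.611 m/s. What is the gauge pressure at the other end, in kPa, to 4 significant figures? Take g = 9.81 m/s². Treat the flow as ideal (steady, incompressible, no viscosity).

468.0 kPa

Continuity gives A₁v₁ = A₂v₂, so v₂ = (43.53 cm²)/(24.00 cm²) × 2.611 m/s = 4.736 m/s.
Energy conservation along the streamline gives P₂ = P₁ − ½ρ(v₂² − v₁²) − ρg(h₂ − h₁).
P₂ = 446600 + ½·1034·(2.611² − 4.736²) − 1034·9.81·(−2.906) = 446600 + (-8071) − (-29480) = 468000 Pa.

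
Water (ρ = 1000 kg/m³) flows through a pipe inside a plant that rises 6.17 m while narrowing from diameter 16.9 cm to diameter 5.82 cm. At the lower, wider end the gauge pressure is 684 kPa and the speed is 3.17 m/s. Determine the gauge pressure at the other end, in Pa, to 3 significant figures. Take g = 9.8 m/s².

By continuity, v₂ = v₁·A₁/A₂ = 3.17·(224/26.6) = 26.7 m/s.
Applying Bernoulli between the two ends and solving for P₂: P₂ = P₁ + ½ρ(v₁² − v₂²) − ρgΔh.
P₂ = 684000 + ½·1000·(3.17² − 26.7²) − 1000·9.8·(+6.17) = 684000 + (-352000) − (60500) = 271000 Pa.

P₂ ≈ 271000 Pa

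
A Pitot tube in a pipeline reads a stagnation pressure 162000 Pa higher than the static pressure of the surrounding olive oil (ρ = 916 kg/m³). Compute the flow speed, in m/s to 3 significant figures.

v ≈ 18.8 m/s

At the stagnation point the flow is brought to rest, so Bernoulli gives P_stag − P_static = ½ρv².
v = √(2ΔP/ρ) = √(2·162000/916) = 18.8 m/s.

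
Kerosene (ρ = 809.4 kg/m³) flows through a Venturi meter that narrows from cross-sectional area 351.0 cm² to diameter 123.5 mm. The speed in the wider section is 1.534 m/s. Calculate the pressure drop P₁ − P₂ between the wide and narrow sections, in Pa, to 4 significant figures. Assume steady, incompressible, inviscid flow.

ΔP = 7224 Pa

By continuity, v₂ = v₁·A₁/A₂ = 1.534·(351.0/119.8) = 4.495 m/s.
Bernoulli (h₁ = h₂): P₁ − P₂ = ½ρ(v₂² − v₁²).
P₁ − P₂ = ½·809.4·(4.495² − 1.534²) = ½·809.4·17.85 = 7224 Pa.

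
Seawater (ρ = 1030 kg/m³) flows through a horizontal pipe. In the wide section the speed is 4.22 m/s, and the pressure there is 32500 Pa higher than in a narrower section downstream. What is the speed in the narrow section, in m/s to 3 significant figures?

Horizontal Bernoulli: P₁ + ½ρv₁² = P₂ + ½ρv₂², so v₂² = v₁² + 2(P₁ − P₂)/ρ.
v₂ = √(4.22² + 2·32500/1030) = √(17.8 + 63.1) = 9.00 m/s.

v₂ ≈ 9.00 m/s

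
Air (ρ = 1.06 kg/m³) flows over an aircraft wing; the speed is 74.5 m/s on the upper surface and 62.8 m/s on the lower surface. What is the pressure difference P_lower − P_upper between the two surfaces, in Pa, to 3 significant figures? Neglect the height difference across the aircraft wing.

851 Pa

Bernoulli (same height): P_lower − P_upper = ½ρ(v_upper² − v_lower²).
ΔP = ½·1.06·(74.5² − 62.8²) = 851 Pa.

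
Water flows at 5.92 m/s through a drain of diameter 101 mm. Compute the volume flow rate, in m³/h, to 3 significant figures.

Q = A·v = 0.00801 m² × 5.92 m/s = 0.0474 m³/s.
Converting: 0.0474 m³/s × 3600 = 171 m³/h.

Q ≈ 171 m³/h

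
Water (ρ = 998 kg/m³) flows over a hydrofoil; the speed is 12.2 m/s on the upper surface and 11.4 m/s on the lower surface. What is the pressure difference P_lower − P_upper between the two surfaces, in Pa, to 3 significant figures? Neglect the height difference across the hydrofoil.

ΔP ≈ 9420 Pa

Bernoulli (same height): P_lower − P_upper = ½ρ(v_upper² − v_lower²).
ΔP = ½·998·(12.2² − 11.4²) = 9420 Pa.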